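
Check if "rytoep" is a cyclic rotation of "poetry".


Word: "poetry", Candidate: "rytoep"
Method: check if candidate is substring of word+word
"poetrypoetry" contains "rytoep"? No
Is rotation = No


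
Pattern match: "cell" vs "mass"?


Pattern of "cell": [0, 1, 2, 2]
Pattern of "mass": [0, 1, 2, 2]
Patterns match
Same pattern = Yes


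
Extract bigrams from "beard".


Word: "beard" (length 5)
Number of bigrams = 5 - 2 + 1 = 4
  Position 0: "be"
  Position 1: "ea"
  Position 2: "ar"
  Position 3: "rd"
Bigrams = "be", "ea", "ar", "rd"


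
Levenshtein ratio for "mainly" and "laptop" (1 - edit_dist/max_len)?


Word 1: "mainly" (length 6)
Word 2: "laptop" (length 6)
One optimal edit sequence:
  1. substitute 'm' -> 'l'  (+1)
  2. keep 'a'
  3. substitute 'i' -> 'p'  (+1)
  4. substitute 'n' -> 't'  (+1)
  5. substitute 'l' -> 'o'  (+1)
  6. substitute 'y' -> 'p'  (+1)
Edit distance = 5
Max length = max(6, 6) = 6
Similarity = 1 - 5/6
= 0.1667


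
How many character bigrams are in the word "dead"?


Word: "dead" (length 4)
Number of 2-grams = length - 2 + 1 = 4 - 2 + 1
= 3


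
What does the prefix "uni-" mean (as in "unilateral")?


Prefix: uni-
Example: unilateral = uni- + lateral
Meaning = one


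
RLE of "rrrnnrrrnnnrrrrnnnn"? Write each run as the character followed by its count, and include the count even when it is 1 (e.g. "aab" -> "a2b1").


String: "rrrnnrrrnnnrrrrnnnn"
Scanning for consecutive runs:
  'r' x 3
  'n' x 2
  'r' x 3
  'n' x 3
  'r' x 4
  'n' x 4
RLE = "r3n2r3n3r4n4"


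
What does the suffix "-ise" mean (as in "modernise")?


Suffix: -ise
Example: modernise = modern + -ise
Meaning = to make


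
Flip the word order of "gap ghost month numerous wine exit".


Original: "gap ghost month numerous wine exit"
Words (1..n): gap | ghost | month | numerous | wine | exit
Reversed (n..1): exit | wine | numerous | month | ghost | gap
Result = "exit wine numerous month ghost gap"


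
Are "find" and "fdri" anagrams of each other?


Word 1: "find" → sorted: dfin
Word 2: "fdri" → sorted: dfir
Same letters? dfin != dfir
Anagram = No


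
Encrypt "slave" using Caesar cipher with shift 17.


Word: "slave"
Shift: 17
Each letter → (letter + shift) mod 26:
  's' (18) + 17 = 9 → 'j'
  'l' (11) + 17 = 2 → 'c'
  'a' (0) + 17 = 17 → 'r'
  'v' (21) + 17 = 12 → 'm'
  'e' (4) + 17 = 21 → 'v'
Result = "jcrmv"


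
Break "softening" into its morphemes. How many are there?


Word: "softening"
Morphemes: soft / -en / -ing
Each morpheme carries meaning
= 3 morphemes


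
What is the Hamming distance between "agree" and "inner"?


Comparing character by character (same length = 5):
  Pos 0: 'a' vs 'i' !=
  Pos 1: 'g' vs 'n' !=
  Pos 2: 'r' vs 'n' !=
  Pos 3: 'e' vs 'e' =
  Pos 4: 'e' vs 'r' !=
Hamming distance = 4


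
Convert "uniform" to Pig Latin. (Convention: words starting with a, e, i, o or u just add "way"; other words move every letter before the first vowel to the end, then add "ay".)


Word: "uniform"
Starts with vowel → add 'way'
Pig Latin = "uniformway"


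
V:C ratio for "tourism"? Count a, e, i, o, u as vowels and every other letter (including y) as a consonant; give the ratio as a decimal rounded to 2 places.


Word: "tourism"
Vowels (a,e,i,o,u): 3
Consonants: 4
Ratio = 3/4
= 0.75


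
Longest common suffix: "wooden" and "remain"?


Word 1: "wooden"
Word 2: "remain"
Comparing from end:
  Pos -1: 'n' == 'n'
  Pos -2: 'e' != 'i' (stop)
LCS = "n" (length 1)


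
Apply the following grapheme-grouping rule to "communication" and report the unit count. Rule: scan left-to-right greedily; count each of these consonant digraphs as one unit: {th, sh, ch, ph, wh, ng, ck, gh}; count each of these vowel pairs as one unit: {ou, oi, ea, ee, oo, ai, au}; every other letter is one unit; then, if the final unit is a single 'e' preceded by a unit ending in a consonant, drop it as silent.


Word: "communication" (13 letters)
Left-to-right scan:
  [1] 'c' (letter)
  [2] 'o' (letter)
  [3] 'm' (letter)
  [4] 'm' (letter)
  [5] 'u' (letter)
  [6] 'n' (letter)
  [7] 'i' (letter)
  [8] 'c' (letter)
  [9] 'a' (letter)
  [10] 't' (letter)
  [11] 'i' (letter)
  [12] 'o' (letter)
  [13] 'n' (letter)
Units from scan: 13
Sound units = 13 units


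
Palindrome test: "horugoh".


Word: "horugoh"
Reversed: "hoguroh"
Forward == Backward? horugoh != hoguroh
Palindrome = No


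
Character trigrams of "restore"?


Word: "restore" (length 7)
Number of trigrams = 7 - 3 + 1 = 5
  Position 0: "res"
  Position 1: "est"
  Position 2: "sto"
  Position 3: "tor"
  Position 4: "ore"
Trigrams = "res", "est", "sto", "tor", "ore"


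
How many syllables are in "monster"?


Word: "monster"
Syllable breakdown: mon · ster
Counting: 2 parts
= 2 syllables


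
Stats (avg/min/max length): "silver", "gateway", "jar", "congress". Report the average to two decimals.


Lengths: "silver"=6, "gateway"=7, "jar"=3, "congress"=8
Sum = 24, Count = 4
Average = 24/4 = 6.00
= avg=6.00, min=3, max=8


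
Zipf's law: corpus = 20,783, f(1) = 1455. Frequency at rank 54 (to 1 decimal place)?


Zipf's law: f(r) = f(1) / r
f(1) = 1455
f(54) = 1455 / 54
= 26.9 occurrences


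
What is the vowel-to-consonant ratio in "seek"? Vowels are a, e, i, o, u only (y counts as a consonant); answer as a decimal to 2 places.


Word: "seek"
Vowels (a,e,i,o,u): 2
Consonants: 2
Ratio = 2/2
= 1.00


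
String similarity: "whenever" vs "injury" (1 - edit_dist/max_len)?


Word 1: "whenever" (length 8)
Word 2: "injury" (length 6)
One optimal edit sequence:
  1. delete 'w'  (+1)
  2. delete 'h'  (+1)
  3. substitute 'e' -> 'i'  (+1)
  4. keep 'n'
  5. substitute 'e' -> 'j'  (+1)
  6. substitute 'v' -> 'u'  (+1)
  7. substitute 'e' -> 'r'  (+1)
  8. substitute 'r' -> 'y'  (+1)
Edit distance = 7
Max length = max(8, 6) = 8
Similarity = 1 - 7/8
= 0.1250


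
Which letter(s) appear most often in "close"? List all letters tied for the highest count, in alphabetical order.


Word: "close"
Letter counts:
  'c': 1
  'e': 1
  'l': 1
  'o': 1
  's': 1
Maximum count = 1
Most frequent = 'c', 'e', 'l', 'o', 's' (1 time each)


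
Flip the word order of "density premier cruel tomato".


Original: "density premier cruel tomato"
Words (1..n): density | premier | cruel | tomato
Reversed (n..1): tomato | cruel | premier | density
Result = "tomato cruel premier density"


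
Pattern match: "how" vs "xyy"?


Pattern of "how": [0, 1, 2]
Pattern of "xyy": [0, 1, 1]
Patterns do not match
Same pattern = No


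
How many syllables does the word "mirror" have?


Word: "mirror"
Syllable breakdown: mir / ror
Counting: 2 parts
= 2 syllables


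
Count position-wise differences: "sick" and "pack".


Comparing character by character (same length = 4):
  Pos 0: 's' vs 'p' !=
  Pos 1: 'i' vs 'a' !=
  Pos 2: 'c' vs 'c' =
  Pos 3: 'k' vs 'k' =
Hamming distance = 2


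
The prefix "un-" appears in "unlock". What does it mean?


Prefix: un-
Example: unlock = un- + lock
Meaning = not / reverse


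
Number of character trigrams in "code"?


Word: "code" (length 4)
Number of 3-grams = length - 3 + 1 = 4 - 3 + 1
= 2


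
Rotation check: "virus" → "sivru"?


Word: "virus", Candidate: "sivru"
Method: check if candidate is substring of word+word
"virusvirus" contains "sivru"? No
Is rotation = No


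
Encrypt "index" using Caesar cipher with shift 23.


Word: "index"
Shift: 23
Each letter → (letter + shift) mod 26:
  'i' (8) + 23 = 5 → 'f'
  'n' (13) + 23 = 10 → 'k'
  'd' (3) + 23 = 0 → 'a'
  'e' (4) + 23 = 1 → 'b'
  'x' (23) + 23 = 20 → 'u'
Result = "fkabu"


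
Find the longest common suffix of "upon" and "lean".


Word 1: "upon"
Word 2: "lean"
Comparing from end:
  Pos -1: 'n' == 'n'
  Pos -2: 'o' != 'a' (stop)
LCS = "n" (length 1)


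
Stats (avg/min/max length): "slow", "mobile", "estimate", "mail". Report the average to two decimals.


Lengths: "slow"=4, "mobile"=6, "estimate"=8, "mail"=4
Sum = 22, Count = 4
Average = 22/4 = 5.50
= avg=5.50, min=4, max=8


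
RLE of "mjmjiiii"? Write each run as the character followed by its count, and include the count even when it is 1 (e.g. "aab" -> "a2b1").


String: "mjmjiiii"
Scanning for consecutive runs:
  'm' x 1
  'j' x 1
  'm' x 1
  'j' x 1
  'i' x 4
RLE = "m1j1m1j1i4"


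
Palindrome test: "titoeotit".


Word: "titoeotit"
Reversed: "titoeotit"
Forward == Backward? titoeotit == titoeotit
Palindrome = Yes


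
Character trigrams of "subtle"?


Word: "subtle" (length 6)
Number of trigrams = 6 - 3 + 1 = 4
  Position 0: "sub"
  Position 1: "ubt"
  Position 2: "btl"
  Position 3: "tle"
Trigrams = "sub", "ubt", "btl", "tle"


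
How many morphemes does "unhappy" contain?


Word: "unhappy"
Morphemes: un- + happy
Each morpheme carries meaning
= 2 morphemes


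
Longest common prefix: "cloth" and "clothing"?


Word 1: "cloth"
Word 2: "clothing"
Comparing from start:
  Pos 0: 'c' == 'c'
  Pos 1: 'l' == 'l'
  Pos 2: 'o' == 'o'
  Pos 3: 't' == 't'
  Pos 4: 'h' == 'h'
LCP = "cloth" (length 5)


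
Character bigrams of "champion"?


Word: "champion" (length 8)
Number of bigrams = 8 - 2 + 1 = 7
  Position 0: "ch"
  Position 1: "ha"
  Position 2: "am"
  Position 3: "mp"
  Position 4: "pi"
  Position 5: "io"
  Position 6: "on"
Bigrams = "ch", "ha", "am", "mp", "pi", "io", "on"


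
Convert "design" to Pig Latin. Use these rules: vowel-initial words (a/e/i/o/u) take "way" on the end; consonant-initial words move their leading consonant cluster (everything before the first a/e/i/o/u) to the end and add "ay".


Word: "design"
Starts with consonant(s) → move to end, add 'ay'
Consonant cluster: "d"
Pig Latin = "esignday"


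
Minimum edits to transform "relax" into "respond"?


Word 1: "relax" (length 5)
Word 2: "respond" (length 7)
One optimal edit sequence (insert/delete/substitute each cost 1):
  1. keep 'r'
  2. keep 'e'
  3. insert 's'  (+1)
  4. insert 'p'  (+1)
  5. substitute 'l' -> 'o'  (+1)
  6. substitute 'a' -> 'n'  (+1)
  7. substitute 'x' -> 'd'  (+1)
Total edit operations: 5
Edit distance = 5


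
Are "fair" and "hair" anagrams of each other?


Word 1: "fair" → sorted: afir
Word 2: "hair" → sorted: ahir
Same letters? afir != ahir
Anagram = No


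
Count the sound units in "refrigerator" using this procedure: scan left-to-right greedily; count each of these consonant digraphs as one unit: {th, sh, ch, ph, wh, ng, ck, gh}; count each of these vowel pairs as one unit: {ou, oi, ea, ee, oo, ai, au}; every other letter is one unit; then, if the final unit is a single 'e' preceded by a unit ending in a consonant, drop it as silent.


Word: "refrigerator" (12 letters)
Left-to-right scan:
  (1) 'r' (letter)
  (2) 'e' (letter)
  (3) 'f' (letter)
  (4) 'r' (letter)
  (5) 'i' (letter)
  (6) 'g' (letter)
  (7) 'e' (letter)
  (8) 'r' (letter)
  (9) 'a' (letter)
  (10) 't' (letter)
  (11) 'o' (letter)
  (12) 'r' (letter)
Units from scan: 12
Sound units = 12 units


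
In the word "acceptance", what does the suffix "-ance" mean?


Suffix: -ance
Example: acceptance = accept + -ance
Meaning = state of


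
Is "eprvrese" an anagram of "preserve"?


Word 1: "preserve" → sorted: eeeprrsv
Word 2: "eprvrese" → sorted: eeeprrsv
Same letters? eeeprrsv == eeeprrsv
Anagram = Yes


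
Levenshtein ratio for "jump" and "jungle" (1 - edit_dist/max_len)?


Word 1: "jump" (length 4)
Word 2: "jungle" (length 6)
One optimal edit sequence:
  1. keep 'j'
  2. keep 'u'
  3. insert 'n'  (+1)
  4. insert 'g'  (+1)
  5. substitute 'm' -> 'l'  (+1)
  6. substitute 'p' -> 'e'  (+1)
Edit distance = 4
Max length = max(4, 6) = 6
Similarity = 1 - 4/6
= 0.3333


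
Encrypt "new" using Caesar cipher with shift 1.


Word: "new"
Shift: 1
Each letter → (letter + shift) mod 26:
  'n' (13) + 1 = 14 → 'o'
  'e' (4) + 1 = 5 → 'f'
  'w' (22) + 1 = 23 → 'x'
Result = "ofx"


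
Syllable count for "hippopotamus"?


Word: "hippopotamus"
Syllable breakdown: hip | po | pot | a | mus
Counting: 5 parts
= 5 syllables


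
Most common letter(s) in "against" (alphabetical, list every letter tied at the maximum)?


Word: "against"
Letter counts:
  'a': 2
  'g': 1
  'i': 1
  'n': 1
  's': 1
  't': 1
Maximum count = 2
Most frequent = 'a' (2 times each)


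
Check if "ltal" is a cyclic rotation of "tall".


Word: "tall", Candidate: "ltal"
Method: check if candidate is substring of word+word
"talltall" contains "ltal"? Yes
Is rotation = Yes


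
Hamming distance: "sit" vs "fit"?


Comparing character by character (same length = 3):
  Pos 0: 's' vs 'f' !=
  Pos 1: 'i' vs 'i' =
  Pos 2: 't' vs 't' =
Hamming distance = 1


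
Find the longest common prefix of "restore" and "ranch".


Word 1: "restore"
Word 2: "ranch"
Comparing from start:
  Pos 0: 'r' == 'r'
  Pos 1: 'e' != 'a' (stop)
LCP = "r" (length 1)


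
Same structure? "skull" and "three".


Pattern of "skull": [0, 1, 2, 3, 3]
Pattern of "three": [0, 1, 2, 3, 3]
Patterns match
Same pattern = Yes


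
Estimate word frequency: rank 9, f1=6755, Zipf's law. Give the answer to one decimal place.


Zipf's law: f(r) = f(1) / r
f(1) = 6755
f(9) = 6755 / 9
= 750.6 occurrences


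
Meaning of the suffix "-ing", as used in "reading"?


Suffix: -ing
Example: reading = read + -ing
Meaning = present participle


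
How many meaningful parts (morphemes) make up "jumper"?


Word: "jumper"
Morphemes: jump | -er
Each morpheme carries meaning
= 2 morphemes


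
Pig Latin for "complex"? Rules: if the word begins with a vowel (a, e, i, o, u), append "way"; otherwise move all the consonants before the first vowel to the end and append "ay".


Word: "complex"
Starts with consonant(s) → move to end, add 'ay'
Consonant cluster: "c"
Pig Latin = "omplexcay"


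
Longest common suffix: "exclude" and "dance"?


Word 1: "exclude"
Word 2: "dance"
Comparing from end:
  Pos -1: 'e' == 'e'
  Pos -2: 'd' != 'c' (stop)
LCS = "e" (length 1)


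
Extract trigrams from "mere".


Word: "mere" (length 4)
Number of trigrams = 4 - 3 + 1 = 2
  Position 0: "mer"
  Position 1: "ere"
Trigrams = "mer", "ere"


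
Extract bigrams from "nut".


Word: "nut" (length 3)
Number of bigrams = 3 - 2 + 1 = 2
  Position 0: "nu"
  Position 1: "ut"
Bigrams = "nu", "ut"


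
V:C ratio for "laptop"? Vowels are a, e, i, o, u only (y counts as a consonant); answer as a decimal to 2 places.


Word: "laptop"
Vowels (a,e,i,o,u): 2
Consonants: 4
Ratio = 2/4
= 0.50


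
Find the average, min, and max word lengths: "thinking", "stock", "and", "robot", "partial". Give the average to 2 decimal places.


Lengths: "thinking"=8, "stock"=5, "and"=3, "robot"=5, "partial"=7
Sum = 28, Count = 5
Average = 28/5 = 5.60
= avg=5.60, min=3, max=8


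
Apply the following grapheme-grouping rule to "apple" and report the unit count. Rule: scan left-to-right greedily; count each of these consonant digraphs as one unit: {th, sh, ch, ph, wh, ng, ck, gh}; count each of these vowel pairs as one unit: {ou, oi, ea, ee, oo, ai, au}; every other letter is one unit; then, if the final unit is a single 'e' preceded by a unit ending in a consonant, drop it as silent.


Word: "apple" (5 letters)
Left-to-right scan:
  [1] 'a' (letter)
  [2] 'p' (letter)
  [3] 'p' (letter)
  [4] 'l' (letter)
  [5] 'e' (letter)
Units from scan: 5
Final unit is 'e' after a consonant -> drop as silent (-1)
Sound units = 4 units


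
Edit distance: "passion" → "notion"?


Word 1: "passion" (length 7)
Word 2: "notion" (length 6)
One optimal edit sequence (insert/delete/substitute each cost 1):
  1. delete 'p'  (+1)
  2. substitute 'a' -> 'n'  (+1)
  3. substitute 's' -> 'o'  (+1)
  4. substitute 's' -> 't'  (+1)
  5. keep 'i'
  6. keep 'o'
  7. keep 'n'
Total edit operations: 4
Edit distance = 4


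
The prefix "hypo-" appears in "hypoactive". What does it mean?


Prefix: hypo-
Example: hypoactive (hypo- + active)
Meaning = under / below normal


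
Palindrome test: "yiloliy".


Word: "yiloliy"
Reversed: "yiloliy"
Forward == Backward? yiloliy == yiloliy
Palindrome = Yes


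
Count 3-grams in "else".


Word: "else" (length 4)
Number of 3-grams = length - 3 + 1 = 4 - 3 + 1
= 2


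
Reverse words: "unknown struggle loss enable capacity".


Original: "unknown struggle loss enable capacity"
Words (1..n): unknown | struggle | loss | enable | capacity
Reversed (n..1): capacity | enable | loss | struggle | unknown
Result = "capacity enable loss struggle unknown"


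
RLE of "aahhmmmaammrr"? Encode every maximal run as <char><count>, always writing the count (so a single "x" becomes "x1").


String: "aahhmmmaammrr"
Scanning for consecutive runs:
  'a' x 2
  'h' x 2
  'm' x 3
  'a' x 2
  'm' x 2
  'r' x 2
RLE = "a2h2m3a2m2r2"


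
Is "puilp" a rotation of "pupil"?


Word: "pupil", Candidate: "puilp"
Method: check if candidate is substring of word+word
"pupilpupil" contains "puilp"? No
Is rotation = No


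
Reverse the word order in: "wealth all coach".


Original: "wealth all coach"
Words (1..n): wealth | all | coach
Reversed (n..1): coach | all | wealth
Result = "coach all wealth"


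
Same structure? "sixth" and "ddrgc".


Pattern of "sixth": [0, 1, 2, 3, 4]
Pattern of "ddrgc": [0, 0, 1, 2, 3]
Patterns do not match
Same pattern = No


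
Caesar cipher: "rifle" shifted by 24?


Word: "rifle"
Shift: 24
Each letter → (letter + shift) mod 26:
  'r' (17) + 24 = 15 → 'p'
  'i' (8) + 24 = 6 → 'g'
  'f' (5) + 24 = 3 → 'd'
  'l' (11) + 24 = 9 → 'j'
  'e' (4) + 24 = 2 → 'c'
Result = "pgdjc"


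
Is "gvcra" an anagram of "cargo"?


Word 1: "cargo" → sorted: acgor
Word 2: "gvcra" → sorted: acgrv
Same letters? acgor != acgrv
Anagram = No


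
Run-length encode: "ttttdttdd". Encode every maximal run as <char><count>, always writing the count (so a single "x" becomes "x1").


String: "ttttdttdd"
Scanning for consecutive runs:
  't' x 4
  'd' x 1
  't' x 2
  'd' x 2
RLE = "t4d1t2d2"


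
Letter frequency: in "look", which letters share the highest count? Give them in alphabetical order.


Word: "look"
Letter counts:
  'k': 1
  'l': 1
  'o': 2
Maximum count = 2
Most frequent = 'o' (2 times each)


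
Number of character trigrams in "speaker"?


Word: "speaker" (length 7)
Number of 3-grams = length - 3 + 1 = 7 - 3 + 1
= 5


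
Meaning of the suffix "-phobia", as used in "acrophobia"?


Suffix: -phobia
Example: acrophobia = acro- + -phobia
Meaning = fear of


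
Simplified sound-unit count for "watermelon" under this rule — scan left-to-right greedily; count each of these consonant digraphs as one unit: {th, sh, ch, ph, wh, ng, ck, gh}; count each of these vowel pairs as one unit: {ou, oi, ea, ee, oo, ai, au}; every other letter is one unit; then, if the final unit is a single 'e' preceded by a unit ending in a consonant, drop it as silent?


Word: "watermelon" (10 letters)
Left-to-right scan:
  [1] 'w' (letter)
  [2] 'a' (letter)
  [3] 't' (letter)
  [4] 'e' (letter)
  [5] 'r' (letter)
  [6] 'm' (letter)
  [7] 'e' (letter)
  [8] 'l' (letter)
  [9] 'o' (letter)
  [10] 'n' (letter)
Units from scan: 10
Sound units = 10 units


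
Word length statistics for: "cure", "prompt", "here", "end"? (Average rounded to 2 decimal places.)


Lengths: "cure"=4, "prompt"=6, "here"=4, "end"=3
Sum = 17, Count = 4
Average = 17/4 = 4.25
= avg=4.25, min=3, max=6


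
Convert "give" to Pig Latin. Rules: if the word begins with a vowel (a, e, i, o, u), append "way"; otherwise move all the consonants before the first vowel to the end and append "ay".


Word: "give"
Starts with consonant(s) → move to end, add 'ay'
Consonant cluster: "g"
Pig Latin = "ivegay"


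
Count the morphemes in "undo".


Word: "undo"
Morphemes: un- / do
Each morpheme carries meaning
= 2 morphemes


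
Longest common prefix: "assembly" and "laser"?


Word 1: "assembly"
Word 2: "laser"
Comparing from start:
  Pos 0: 'a' != 'l' (stop)
LCP = "" (length 0)


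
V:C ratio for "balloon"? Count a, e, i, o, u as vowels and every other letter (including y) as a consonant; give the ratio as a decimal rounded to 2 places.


Word: "balloon"
Vowels (a,e,i,o,u): 3
Consonants: 4
Ratio = 3/4
= 0.75


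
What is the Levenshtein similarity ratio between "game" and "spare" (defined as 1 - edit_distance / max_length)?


Word 1: "game" (length 4)
Word 2: "spare" (length 5)
One optimal edit sequence:
  1. insert 's'  (+1)
  2. substitute 'g' -> 'p'  (+1)
  3. keep 'a'
  4. substitute 'm' -> 'r'  (+1)
  5. keep 'e'
Edit distance = 3
Max length = max(4, 5) = 5
Similarity = 1 - 3/5
= 0.4000


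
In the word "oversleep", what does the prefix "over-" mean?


Prefix: over-
Example: oversleep (over- + sleep)
Meaning = excessive


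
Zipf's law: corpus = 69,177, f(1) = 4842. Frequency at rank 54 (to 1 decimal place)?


Zipf's law: f(r) = f(1) / r
f(1) = 4842
f(54) = 4842 / 54
= 89.7 occurrences


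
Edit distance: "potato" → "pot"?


Word 1: "potato" (length 6)
Word 2: "pot" (length 3)
One optimal edit sequence (insert/delete/substitute each cost 1):
  1. keep 'p'
  2. keep 'o'
  3. delete 't'  (+1)
  4. delete 'a'  (+1)
  5. keep 't'
  6. delete 'o'  (+1)
Total edit operations: 3
Edit distance = 3


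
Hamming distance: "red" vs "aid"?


Comparing character by character (same length = 3):
  Pos 0: 'r' vs 'a' !=
  Pos 1: 'e' vs 'i' !=
  Pos 2: 'd' vs 'd' =
Hamming distance = 2


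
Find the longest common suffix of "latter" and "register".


Word 1: "latter"
Word 2: "register"
Comparing from end:
  Pos -1: 'r' == 'r'
  Pos -2: 'e' == 'e'
  Pos -3: 't' == 't'
  Pos -4: 't' != 's' (stop)
LCS = "ter" (length 3)


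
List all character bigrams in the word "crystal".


Word: "crystal" (length 7)
Number of bigrams = 7 - 2 + 1 = 6
  Position 0: "cr"
  Position 1: "ry"
  Position 2: "ys"
  Position 3: "st"
  Position 4: "ta"
  Position 5: "al"
Bigrams = "cr", "ry", "ys", "st", "ta", "al"


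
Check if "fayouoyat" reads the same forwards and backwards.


Word: "fayouoyat"
Reversed: "tayouoyaf"
Forward == Backward? fayouoyat != tayouoyaf
Palindrome = No


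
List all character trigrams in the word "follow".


Word: "follow" (length 6)
Number of trigrams = 6 - 3 + 1 = 4
  Position 0: "fol"
  Position 1: "oll"
  Position 2: "llo"
  Position 3: "low"
Trigrams = "fol", "oll", "llo", "low"


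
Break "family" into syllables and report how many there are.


Word: "family"
Syllable breakdown: fam / i / ly
Counting: 3 parts
= 3 syllables


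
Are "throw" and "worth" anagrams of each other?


Word 1: "throw" → sorted: hortw
Word 2: "worth" → sorted: hortw
Same letters? hortw == hortw
Anagram = Yes


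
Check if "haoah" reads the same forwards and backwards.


Word: "haoah"
Reversed: "haoah"
Forward == Backward? haoah == haoah
Palindrome = Yes


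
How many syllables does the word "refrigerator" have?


Word: "refrigerator"
Syllable breakdown: re | frig | er | a | tor
Counting: 5 parts
= 5 syllables


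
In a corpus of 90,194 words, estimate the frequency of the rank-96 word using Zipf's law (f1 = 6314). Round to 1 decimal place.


Zipf's law: f(r) = f(1) / r
f(1) = 6314
f(96) = 6314 / 96
= 65.8 occurrences


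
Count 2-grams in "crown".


Word: "crown" (length 5)
Number of 2-grams = length - 2 + 1 = 5 - 2 + 1
= 4


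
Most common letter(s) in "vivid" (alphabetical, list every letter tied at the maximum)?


Word: "vivid"
Letter counts:
  'd': 1
  'i': 2
  'v': 2
Maximum count = 2
Most frequent = 'i', 'v' (2 times each)


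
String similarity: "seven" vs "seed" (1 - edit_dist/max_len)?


Word 1: "seven" (length 5)
Word 2: "seed" (length 4)
One optimal edit sequence:
  1. keep 's'
  2. keep 'e'
  3. delete 'v'  (+1)
  4. keep 'e'
  5. substitute 'n' -> 'd'  (+1)
Edit distance = 2
Max length = max(5, 4) = 5
Similarity = 1 - 2/5
= 0.6000


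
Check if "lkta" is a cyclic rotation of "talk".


Word: "talk", Candidate: "lkta"
Method: check if candidate is substring of word+word
"talktalk" contains "lkta"? Yes
Is rotation = Yes


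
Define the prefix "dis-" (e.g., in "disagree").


Prefix: dis-
As in: disagree -> dis- + agree
Meaning = not / opposite


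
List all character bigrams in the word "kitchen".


Word: "kitchen" (length 7)
Number of bigrams = 7 - 2 + 1 = 6
  Position 0: "ki"
  Position 1: "it"
  Position 2: "tc"
  Position 3: "ch"
  Position 4: "he"
  Position 5: "en"
Bigrams = "ki", "it", "tc", "ch", "he", "en"


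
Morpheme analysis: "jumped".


Word: "jumped"
Morphemes: jump / -ed
Each morpheme carries meaning
= 2 morphemes


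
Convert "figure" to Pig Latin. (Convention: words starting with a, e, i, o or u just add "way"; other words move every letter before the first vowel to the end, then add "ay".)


Word: "figure"
Starts with consonant(s) → move to end, add 'ay'
Consonant cluster: "f"
Pig Latin = "igurefay"


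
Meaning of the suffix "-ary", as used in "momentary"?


Suffix: -ary
Example: momentary = moment + -ary
Meaning = relating to


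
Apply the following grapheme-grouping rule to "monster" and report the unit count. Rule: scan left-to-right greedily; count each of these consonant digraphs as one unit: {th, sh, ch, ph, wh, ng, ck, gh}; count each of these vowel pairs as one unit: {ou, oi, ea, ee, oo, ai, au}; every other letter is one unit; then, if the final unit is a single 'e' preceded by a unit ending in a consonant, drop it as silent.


Word: "monster" (7 letters)
Left-to-right scan:
  (1) 'm' (letter)
  (2) 'o' (letter)
  (3) 'n' (letter)
  (4) 's' (letter)
  (5) 't' (letter)
  (6) 'e' (letter)
  (7) 'r' (letter)
Units from scan: 7
Sound units = 7 units


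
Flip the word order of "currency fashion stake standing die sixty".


Original: "currency fashion stake standing die sixty"
Words (1..n): currency | fashion | stake | standing | die | sixty
Reversed (n..1): sixty | die | standing | stake | fashion | currency
Result = "sixty die standing stake fashion currency"


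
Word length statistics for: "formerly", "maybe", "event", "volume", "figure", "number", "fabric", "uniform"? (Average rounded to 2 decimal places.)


Lengths: "formerly"=8, "maybe"=5, "event"=5, "volume"=6, "figure"=6, "number"=6, "fabric"=6, "uniform"=7
Sum = 49, Count = 8
Average = 49/8 = 6.13
= avg=6.13, min=5, max=8


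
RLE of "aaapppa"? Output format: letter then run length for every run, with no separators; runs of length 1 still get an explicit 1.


String: "aaapppa"
Scanning for consecutive runs:
  'a' x 3
  'p' x 3
  'a' x 1
RLE = "a3p3a1"


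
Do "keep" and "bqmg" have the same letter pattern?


Pattern of "keep": [0, 1, 1, 2]
Pattern of "bqmg": [0, 1, 2, 3]
Patterns do not match
Same pattern = No


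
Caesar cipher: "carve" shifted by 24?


Word: "carve"
Shift: 24
Each letter → (letter + shift) mod 26:
  'c' (2) + 24 = 0 → 'a'
  'a' (0) + 24 = 24 → 'y'
  'r' (17) + 24 = 15 → 'p'
  'v' (21) + 24 = 19 → 't'
  'e' (4) + 24 = 2 → 'c'
Result = "ayptc"


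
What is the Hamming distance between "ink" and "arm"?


Comparing character by character (same length = 3):
  Pos 0: 'i' vs 'a' !=
  Pos 1: 'n' vs 'r' !=
  Pos 2: 'k' vs 'm' !=
Hamming distance = 3


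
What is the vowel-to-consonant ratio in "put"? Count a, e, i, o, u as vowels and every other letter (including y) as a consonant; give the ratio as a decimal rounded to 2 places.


Word: "put"
Vowels (a,e,i,o,u): 1
Consonants: 2
Ratio = 1/2
= 0.50


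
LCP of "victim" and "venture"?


Word 1: "victim"
Word 2: "venture"
Comparing from start:
  Pos 0: 'v' == 'v'
  Pos 1: 'i' != 'e' (stop)
LCP = "v" (length 1)


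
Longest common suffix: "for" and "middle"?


Word 1: "for"
Word 2: "middle"
Comparing from end:
  Pos -1: 'r' != 'e' (stop)
LCS = "" (length 0)


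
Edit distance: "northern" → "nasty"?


Word 1: "northern" (length 8)
Word 2: "nasty" (length 5)
One optimal edit sequence (insert/delete/substitute each cost 1):
  1. keep 'n'
  2. substitute 'o' -> 'a'  (+1)
  3. substitute 'r' -> 's'  (+1)
  4. keep 't'
  5. delete 'h'  (+1)
  6. delete 'e'  (+1)
  7. delete 'r'  (+1)
  8. substitute 'n' -> 'y'  (+1)
Total edit operations: 6
Edit distance = 6


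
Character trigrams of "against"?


Word: "against" (length 7)
Number of trigrams = 7 - 3 + 1 = 5
  Position 0: "aga"
  Position 1: "gai"
  Position 2: "ain"
  Position 3: "ins"
  Position 4: "nst"
Trigrams = "aga", "gai", "ain", "ins", "nst"


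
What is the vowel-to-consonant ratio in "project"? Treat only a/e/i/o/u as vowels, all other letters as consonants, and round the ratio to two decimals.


Word: "project"
Vowels (a,e,i,o,u): 2
Consonants: 5
Ratio = 2/5
= 0.40


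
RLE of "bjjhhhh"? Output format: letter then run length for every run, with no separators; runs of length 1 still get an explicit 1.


String: "bjjhhhh"
Scanning for consecutive runs:
  'b' x 1
  'j' x 2
  'h' x 4
RLE = "b1j2h4"


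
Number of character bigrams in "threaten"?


Word: "threaten" (length 8)
Number of 2-grams = length - 2 + 1 = 8 - 2 + 1
= 7


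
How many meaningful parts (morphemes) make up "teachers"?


Word: "teachers"
Morphemes: teach | -er | -s
Each morpheme carries meaning
= 3 morphemes


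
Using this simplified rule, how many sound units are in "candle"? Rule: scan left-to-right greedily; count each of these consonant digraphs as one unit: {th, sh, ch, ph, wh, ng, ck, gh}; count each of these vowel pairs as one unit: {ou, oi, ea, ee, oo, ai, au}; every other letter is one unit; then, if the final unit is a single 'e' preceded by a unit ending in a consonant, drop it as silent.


Word: "candle" (6 letters)
Left-to-right scan:
  [1] 'c' (letter)
  [2] 'a' (letter)
  [3] 'n' (letter)
  [4] 'd' (letter)
  [5] 'l' (letter)
  [6] 'e' (letter)
Units from scan: 6
Final unit is 'e' after a consonant -> drop as silent (-1)
Sound units = 5 units


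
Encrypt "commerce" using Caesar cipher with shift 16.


Word: "commerce"
Shift: 16
Each letter → (letter + shift) mod 26:
  'c' (2) + 16 = 18 → 's'
  'o' (14) + 16 = 4 → 'e'
  'm' (12) + 16 = 2 → 'c'
  'm' (12) + 16 = 2 → 'c'
  'e' (4) + 16 = 20 → 'u'
  'r' (17) + 16 = 7 → 'h'
  'c' (2) + 16 = 18 → 's'
  'e' (4) + 16 = 20 → 'u'
Result = "seccuhsu"


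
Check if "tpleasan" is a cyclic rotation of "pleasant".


Word: "pleasant", Candidate: "tpleasan"
Method: check if candidate is substring of word+word
"pleasantpleasant" contains "tpleasan"? Yes
Is rotation = Yes


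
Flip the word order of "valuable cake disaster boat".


Original: "valuable cake disaster boat"
Words (1..n): valuable | cake | disaster | boat
Reversed (n..1): boat | disaster | cake | valuable
Result = "boat disaster cake valuable"


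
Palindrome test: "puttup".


Word: "puttup"
Reversed: "puttup"
Forward == Backward? puttup == puttup
Palindrome = Yes


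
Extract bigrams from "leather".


Word: "leather" (length 7)
Number of bigrams = 7 - 2 + 1 = 6
  Position 0: "le"
  Position 1: "ea"
  Position 2: "at"
  Position 3: "th"
  Position 4: "he"
  Position 5: "er"
Bigrams = "le", "ea", "at", "th", "he", "er"


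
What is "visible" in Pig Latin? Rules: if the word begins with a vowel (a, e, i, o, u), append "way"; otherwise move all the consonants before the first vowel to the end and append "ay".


Word: "visible"
Starts with consonant(s) → move to end, add 'ay'
Consonant cluster: "v"
Pig Latin = "isiblevay"


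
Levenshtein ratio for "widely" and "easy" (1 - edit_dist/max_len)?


Word 1: "widely" (length 6)
Word 2: "easy" (length 4)
One optimal edit sequence:
  1. delete 'w'  (+1)
  2. delete 'i'  (+1)
  3. substitute 'd' -> 'e'  (+1)
  4. substitute 'e' -> 'a'  (+1)
  5. substitute 'l' -> 's'  (+1)
  6. keep 'y'
Edit distance = 5
Max length = max(6, 4) = 6
Similarity = 1 - 5/6
= 0.1667


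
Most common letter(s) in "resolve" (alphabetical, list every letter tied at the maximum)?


Word: "resolve"
Letter counts:
  'e': 2
  'l': 1
  'o': 1
  'r': 1
  's': 1
  'v': 1
Maximum count = 2
Most frequent = 'e' (2 times each)


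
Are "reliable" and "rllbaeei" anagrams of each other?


Word 1: "reliable" → sorted: abeeillr
Word 2: "rllbaeei" → sorted: abeeillr
Same letters? abeeillr == abeeillr
Anagram = Yes


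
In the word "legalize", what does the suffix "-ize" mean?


Suffix: -ize
Example: legalize (legal + -ize)
Meaning = to make


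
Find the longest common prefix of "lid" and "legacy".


Word 1: "lid"
Word 2: "legacy"
Comparing from start:
  Pos 0: 'l' == 'l'
  Pos 1: 'i' != 'e' (stop)
LCP = "l" (length 1)


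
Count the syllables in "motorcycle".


Word: "motorcycle"
Syllable breakdown: mo-tor-cy-cle
Counting: 4 parts
= 4 syllables


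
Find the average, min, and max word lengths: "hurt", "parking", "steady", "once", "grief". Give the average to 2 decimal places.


Lengths: "hurt"=4, "parking"=7, "steady"=6, "once"=4, "grief"=5
Sum = 26, Count = 5
Average = 26/5 = 5.20
= avg=5.20, min=4, max=7


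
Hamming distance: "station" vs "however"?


Comparing character by character (same length = 7):
  Pos 0: 's' vs 'h' !=
  Pos 1: 't' vs 'o' !=
  Pos 2: 'a' vs 'w' !=
  Pos 3: 't' vs 'e' !=
  Pos 4: 'i' vs 'v' !=
  Pos 5: 'o' vs 'e' !=
  Pos 6: 'n' vs 'r' !=
Hamming distance = 7


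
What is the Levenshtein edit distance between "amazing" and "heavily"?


Word 1: "amazing" (length 7)
Word 2: "heavily" (length 7)
One optimal edit sequence (insert/delete/substitute each cost 1):
  1. substitute 'a' -> 'h'  (+1)
  2. substitute 'm' -> 'e'  (+1)
  3. keep 'a'
  4. substitute 'z' -> 'v'  (+1)
  5. keep 'i'
  6. substitute 'n' -> 'l'  (+1)
  7. substitute 'g' -> 'y'  (+1)
Total edit operations: 5
Edit distance = 5


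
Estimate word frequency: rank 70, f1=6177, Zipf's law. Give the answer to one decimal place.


Zipf's law: f(r) = f(1) / r
f(1) = 6177
f(70) = 6177 / 70
= 88.2 occurrences


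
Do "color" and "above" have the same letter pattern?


Pattern of "color": [0, 1, 2, 1, 3]
Pattern of "above": [0, 1, 2, 3, 4]
Patterns do not match
Same pattern = No


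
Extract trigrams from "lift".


Word: "lift" (length 4)
Number of trigrams = 4 - 3 + 1 = 2
  Position 0: "lif"
  Position 1: "ift"
Trigrams = "lif", "ift"


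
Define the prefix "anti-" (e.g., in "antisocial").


Prefix: anti-
As in: antisocial -> anti- + social
Meaning = against


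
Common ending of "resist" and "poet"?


Word 1: "resist"
Word 2: "poet"
Comparing from end:
  Pos -1: 't' == 't'
  Pos -2: 's' != 'e' (stop)
LCS = "t" (length 1)


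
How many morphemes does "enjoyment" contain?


Word: "enjoyment"
Morphemes: en- | joy | -ment
Each morpheme carries meaning
= 3 morphemes


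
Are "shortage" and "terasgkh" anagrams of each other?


Word 1: "shortage" → sorted: aeghorst
Word 2: "terasgkh" → sorted: aeghkrst
Same letters? aeghorst != aeghkrst
Anagram = No


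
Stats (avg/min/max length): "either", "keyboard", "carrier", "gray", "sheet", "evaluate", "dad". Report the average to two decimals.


Lengths: "either"=6, "keyboard"=8, "carrier"=7, "gray"=4, "sheet"=5, "evaluate"=8, "dad"=3
Sum = 41, Count = 7
Average = 41/7 = 5.86
= avg=5.86, min=3, max=8


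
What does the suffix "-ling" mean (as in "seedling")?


Suffix: -ling
Example: seedling (seed + -ling)
Meaning = small / young


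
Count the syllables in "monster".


Word: "monster"
Syllable breakdown: mon / ster
Counting: 2 parts
= 2 syllables


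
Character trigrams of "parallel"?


Word: "parallel" (length 8)
Number of trigrams = 8 - 3 + 1 = 6
  Position 0: "par"
  Position 1: "ara"
  Position 2: "ral"
  Position 3: "all"
  Position 4: "lle"
  Position 5: "lel"
Trigrams = "par", "ara", "ral", "all", "lle", "lel"


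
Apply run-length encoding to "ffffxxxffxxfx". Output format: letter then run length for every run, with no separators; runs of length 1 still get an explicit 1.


String: "ffffxxxffxxfx"
Scanning for consecutive runs:
  'f' x 4
  'x' x 3
  'f' x 2
  'x' x 2
  'f' x 1
  'x' x 1
RLE = "f4x3f2x2f1x1"


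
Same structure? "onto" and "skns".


Pattern of "onto": [0, 1, 2, 0]
Pattern of "skns": [0, 1, 2, 0]
Patterns match
Same pattern = Yes


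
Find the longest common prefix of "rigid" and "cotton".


Word 1: "rigid"
Word 2: "cotton"
Comparing from start:
  Pos 0: 'r' != 'c' (stop)
LCP = "" (length 0)


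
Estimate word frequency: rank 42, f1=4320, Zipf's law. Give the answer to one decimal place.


Zipf's law: f(r) = f(1) / r
f(1) = 4320
f(42) = 4320 / 42
= 102.9 occurrences


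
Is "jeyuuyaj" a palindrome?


Word: "jeyuuyaj"
Reversed: "jayuuyej"
Forward == Backward? jeyuuyaj != jayuuyej
Palindrome = No


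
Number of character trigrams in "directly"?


Word: "directly" (length 8)
Number of 3-grams = length - 3 + 1 = 8 - 3 + 1
= 6


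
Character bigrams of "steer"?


Word: "steer" (length 5)
Number of bigrams = 5 - 2 + 1 = 4
  Position 0: "st"
  Position 1: "te"
  Position 2: "ee"
  Position 3: "er"
Bigrams = "st", "te", "ee", "er"


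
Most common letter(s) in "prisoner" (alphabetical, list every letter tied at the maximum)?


Word: "prisoner"
Letter counts:
  'e': 1
  'i': 1
  'n': 1
  'o': 1
  'p': 1
  'r': 2
  's': 1
Maximum count = 2
Most frequent = 'r' (2 times each)


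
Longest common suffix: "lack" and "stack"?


Word 1: "lack"
Word 2: "stack"
Comparing from end:
  Pos -1: 'k' == 'k'
  Pos -2: 'c' == 'c'
  Pos -3: 'a' == 'a'
  Pos -4: 'l' != 't' (stop)
LCS = "ack" (length 3)


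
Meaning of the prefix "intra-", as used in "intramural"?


Prefix: intra-
As in: intramural -> intra- + mural
Meaning = within


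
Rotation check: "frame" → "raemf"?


Word: "frame", Candidate: "raemf"
Method: check if candidate is substring of word+word
"frameframe" contains "raemf"? No
Is rotation = No


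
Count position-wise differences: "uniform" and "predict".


Comparing character by character (same length = 7):
  Pos 0: 'u' vs 'p' !=
  Pos 1: 'n' vs 'r' !=
  Pos 2: 'i' vs 'e' !=
  Pos 3: 'f' vs 'd' !=
  Pos 4: 'o' vs 'i' !=
  Pos 5: 'r' vs 'c' !=
  Pos 6: 'm' vs 't' !=
Hamming distance = 7


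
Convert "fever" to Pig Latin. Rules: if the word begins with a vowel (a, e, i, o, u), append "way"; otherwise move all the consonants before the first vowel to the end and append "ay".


Word: "fever"
Starts with consonant(s) → move to end, add 'ay'
Consonant cluster: "f"
Pig Latin = "everfay"


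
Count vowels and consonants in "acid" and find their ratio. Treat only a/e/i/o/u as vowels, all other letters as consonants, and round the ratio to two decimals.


Word: "acid"
Vowels (a,e,i,o,u): 2
Consonants: 2
Ratio = 2/2
= 1.00


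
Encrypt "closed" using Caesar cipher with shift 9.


Word: "closed"
Shift: 9
Each letter → (letter + shift) mod 26:
  'c' (2) + 9 = 11 → 'l'
  'l' (11) + 9 = 20 → 'u'
  'o' (14) + 9 = 23 → 'x'
  's' (18) + 9 = 1 → 'b'
  'e' (4) + 9 = 13 → 'n'
  'd' (3) + 9 = 12 → 'm'
Result = "luxbnm"


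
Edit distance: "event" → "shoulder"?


Word 1: "event" (length 5)
Word 2: "shoulder" (length 8)
One optimal edit sequence (insert/delete/substitute each cost 1):
  1. insert 's'  (+1)
  2. insert 'h'  (+1)
  3. insert 'o'  (+1)
  4. substitute 'e' -> 'u'  (+1)
  5. substitute 'v' -> 'l'  (+1)
  6. substitute 'e' -> 'd'  (+1)
  7. substitute 'n' -> 'e'  (+1)
  8. substitute 't' -> 'r'  (+1)
Total edit operations: 8
Edit distance = 8


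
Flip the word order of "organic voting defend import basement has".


Original: "organic voting defend import basement has"
Words (1..n): organic | voting | defend | import | basement | has
Reversed (n..1): has | basement | import | defend | voting | organic
Result = "has basement import defend voting organic"
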